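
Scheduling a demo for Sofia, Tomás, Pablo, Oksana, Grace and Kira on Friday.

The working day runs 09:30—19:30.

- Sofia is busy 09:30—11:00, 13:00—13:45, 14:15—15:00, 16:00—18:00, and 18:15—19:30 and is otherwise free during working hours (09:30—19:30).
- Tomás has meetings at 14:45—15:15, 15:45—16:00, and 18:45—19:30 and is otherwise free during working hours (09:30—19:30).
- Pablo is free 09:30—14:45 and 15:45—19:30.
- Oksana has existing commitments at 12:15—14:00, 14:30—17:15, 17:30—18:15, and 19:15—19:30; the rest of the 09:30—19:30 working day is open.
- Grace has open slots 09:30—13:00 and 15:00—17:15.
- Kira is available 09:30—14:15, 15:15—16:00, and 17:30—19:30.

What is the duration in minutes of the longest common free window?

75 minutes

Sofia free within 09:30–19:30: 11:00–13:00, 13:45–14:15, 15:00–16:00, 18:00–18:15.
Tomás free within 09:30–19:30: 09:30–14:45, 15:15–15:45, 16:00–18:45.
Oksana free within 09:30–19:30: 09:30–12:15, 14:00–14:30, 17:15–17:30, 18:15–19:15.
Sofia ∩ Tomás: 11:00–13:00, 13:45–14:15, 15:15–15:45, 18:00–18:15.
Sofia ∩ Tomás ∩ Pablo: 11:00–13:00, 13:45–14:15, 18:00–18:15.
Sofia ∩ Tomás ∩ Pablo ∩ Oksana: 11:00–12:15, 14:00–14:15.
Sofia ∩ Tomás ∩ Pablo ∩ Oksana ∩ Grace: 11:00–12:15.
Sofia ∩ Tomás ∩ Pablo ∩ Oksana ∩ Grace ∩ Kira: 11:00–12:15.
Single common window of 75 minutes.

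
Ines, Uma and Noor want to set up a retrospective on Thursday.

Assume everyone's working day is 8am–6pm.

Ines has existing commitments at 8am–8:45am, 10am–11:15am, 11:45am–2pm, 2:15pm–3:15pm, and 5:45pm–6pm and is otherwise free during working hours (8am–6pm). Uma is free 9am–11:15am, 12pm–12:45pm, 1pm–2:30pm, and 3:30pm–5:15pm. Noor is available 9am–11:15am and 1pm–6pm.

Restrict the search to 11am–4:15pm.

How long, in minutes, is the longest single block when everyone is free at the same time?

45 minutes

Ines free within 08:00–18:00: 08:45–10:00, 11:15–11:45, 14:00–14:15, 15:15–17:45.
Ines ∩ Uma: 09:00–10:00, 14:00–14:15, 15:30–17:15.
Ines ∩ Uma ∩ Noor: 09:00–10:00, 14:00–14:15, 15:30–17:15.
Restricted to 11:00–16:15: 14:00–14:15, 15:30–16:15.
Common window lengths: 15, 45 min; longest is 45.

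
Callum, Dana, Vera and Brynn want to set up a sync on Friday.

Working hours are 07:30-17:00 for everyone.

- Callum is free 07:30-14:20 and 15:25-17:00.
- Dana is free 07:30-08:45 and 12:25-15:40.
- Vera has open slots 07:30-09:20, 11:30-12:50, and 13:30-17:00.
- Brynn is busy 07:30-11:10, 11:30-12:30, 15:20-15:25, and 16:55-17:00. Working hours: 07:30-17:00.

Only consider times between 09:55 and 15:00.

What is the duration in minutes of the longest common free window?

50 minutes

Brynn free within 07:30–17:00: 11:10–11:30, 12:30–15:20, 15:25–16:55.
Callum ∩ Dana: 07:30–08:45, 12:25–14:20, 15:25–15:40.
Callum ∩ Dana ∩ Vera: 07:30–08:45, 12:25–12:50, 13:30–14:20, 15:25–15:40.
Callum ∩ Dana ∩ Vera ∩ Brynn: 12:30–12:50, 13:30–14:20, 15:25–15:40.
Restricted to 09:55–15:00: 12:30–12:50, 13:30–14:20.
Common window lengths: 20, 50 min; longest is 50.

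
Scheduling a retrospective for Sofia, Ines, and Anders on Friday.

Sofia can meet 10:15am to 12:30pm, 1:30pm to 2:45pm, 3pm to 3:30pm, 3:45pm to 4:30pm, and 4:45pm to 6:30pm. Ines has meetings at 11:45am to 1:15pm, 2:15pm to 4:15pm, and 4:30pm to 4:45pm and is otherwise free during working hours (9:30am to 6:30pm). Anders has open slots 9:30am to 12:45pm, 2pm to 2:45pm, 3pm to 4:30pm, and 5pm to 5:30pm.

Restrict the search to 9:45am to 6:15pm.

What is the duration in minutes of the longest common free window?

Ines free within 09:30–18:30: 09:30–11:45, 13:15–14:15, 16:15–16:30, 16:45–18:30.
Sofia ∩ Ines: 10:15–11:45, 13:30–14:15, 16:15–16:30, 16:45–18:30.
Sofia ∩ Ines ∩ Anders: 10:15–11:45, 14:00–14:15, 16:15–16:30, 17:00–17:30.
Restricted to 09:45–18:15: 10:15–11:45, 14:00–14:15, 16:15–16:30, 17:00–17:30.
Common window lengths: 90, 15, 15, 30 min; longest is 90.

90 minutes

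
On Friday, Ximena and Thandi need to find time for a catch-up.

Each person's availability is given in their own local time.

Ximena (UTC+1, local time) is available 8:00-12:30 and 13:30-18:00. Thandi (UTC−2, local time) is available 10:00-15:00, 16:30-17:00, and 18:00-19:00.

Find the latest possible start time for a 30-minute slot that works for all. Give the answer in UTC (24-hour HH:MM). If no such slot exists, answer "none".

Ximena → UTC: 07:00–11:30, 12:30–17:00.
Thandi → UTC: 12:00–17:00, 18:30–19:00, 20:00–21:00.
Ximena ∩ Thandi: 12:30–17:00.
Windows ≥ 30 min: 12:30–17:00.
Latest start in the last window 12:30–17:00 is 17:00 − 30 min = 16:30.

16:30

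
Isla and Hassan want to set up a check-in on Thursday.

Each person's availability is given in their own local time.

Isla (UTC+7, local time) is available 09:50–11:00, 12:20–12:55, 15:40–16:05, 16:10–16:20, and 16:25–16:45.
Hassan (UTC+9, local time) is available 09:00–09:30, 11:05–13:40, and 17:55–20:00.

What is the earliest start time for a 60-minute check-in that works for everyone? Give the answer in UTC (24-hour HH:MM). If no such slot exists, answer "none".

Isla → UTC: 02:50–04:00, 05:20–05:55, 08:40–09:05, 09:10–09:20, 09:25–09:45.
Hassan → UTC: 00:00–00:30, 02:05–04:40, 08:55–11:00.
Isla ∩ Hassan: 02:50–04:00, 08:55–09:05, 09:10–09:20, 09:25–09:45.
Windows ≥ 60 min: 02:50–04:00.
Earliest such window starts at 02:50.

02:50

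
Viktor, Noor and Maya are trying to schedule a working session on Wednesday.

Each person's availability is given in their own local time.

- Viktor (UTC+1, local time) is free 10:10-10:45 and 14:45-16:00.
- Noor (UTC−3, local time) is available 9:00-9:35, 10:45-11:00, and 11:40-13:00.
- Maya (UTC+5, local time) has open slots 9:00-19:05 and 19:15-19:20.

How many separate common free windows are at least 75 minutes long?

0

Viktor → UTC: 09:10–09:45, 13:45–15:00.
Noor → UTC: 12:00–12:35, 13:45–14:00, 14:40–16:00.
Maya → UTC: 04:00–14:05, 14:15–14:20.
Viktor ∩ Noor: 13:45–14:00, 14:40–15:00.
Viktor ∩ Noor ∩ Maya: 13:45–14:00.
Windows ≥ 75 min: (none).
That's 0 windows.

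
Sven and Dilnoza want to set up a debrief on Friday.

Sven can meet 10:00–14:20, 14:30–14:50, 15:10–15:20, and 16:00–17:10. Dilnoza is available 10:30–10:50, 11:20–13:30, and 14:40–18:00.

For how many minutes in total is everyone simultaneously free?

240 minutes

Sven ∩ Dilnoza: 10:30–10:50, 11:20–13:30, 14:40–14:50, 15:10–15:20, 16:00–17:10.
Total common minutes: 20 + 130 + 10 + 10 + 70 = 240.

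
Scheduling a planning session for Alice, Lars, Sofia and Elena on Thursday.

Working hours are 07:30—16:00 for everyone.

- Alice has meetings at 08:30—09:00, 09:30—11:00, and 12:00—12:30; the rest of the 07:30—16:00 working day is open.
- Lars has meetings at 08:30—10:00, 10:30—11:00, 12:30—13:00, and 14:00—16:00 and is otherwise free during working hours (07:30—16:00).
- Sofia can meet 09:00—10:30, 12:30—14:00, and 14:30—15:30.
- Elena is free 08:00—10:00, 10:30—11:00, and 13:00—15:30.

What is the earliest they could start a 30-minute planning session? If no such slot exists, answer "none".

13:00

Alice free within 07:30–16:00: 07:30–08:30, 09:00–09:30, 11:00–12:00, 12:30–16:00.
Lars free within 07:30–16:00: 07:30–08:30, 10:00–10:30, 11:00–12:30, 13:00–14:00.
Alice ∩ Lars: 07:30–08:30, 11:00–12:00, 13:00–14:00.
Alice ∩ Lars ∩ Sofia: 13:00–14:00.
Alice ∩ Lars ∩ Sofia ∩ Elena: 13:00–14:00.
Windows ≥ 30 min: 13:00–14:00.
Earliest such window starts at 13:00.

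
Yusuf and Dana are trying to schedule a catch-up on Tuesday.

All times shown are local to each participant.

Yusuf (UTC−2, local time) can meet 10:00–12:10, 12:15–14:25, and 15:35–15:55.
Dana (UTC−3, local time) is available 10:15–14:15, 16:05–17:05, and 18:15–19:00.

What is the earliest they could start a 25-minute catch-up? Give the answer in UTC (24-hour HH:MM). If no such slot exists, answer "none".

13:15

Yusuf → UTC: 12:00–14:10, 14:15–16:25, 17:35–17:55.
Dana → UTC: 13:15–17:15, 19:05–20:05, 21:15–22:00.
Yusuf ∩ Dana: 13:15–14:10, 14:15–16:25.
Windows ≥ 25 min: 13:15–14:10, 14:15–16:25.
Earliest such window starts at 13:15.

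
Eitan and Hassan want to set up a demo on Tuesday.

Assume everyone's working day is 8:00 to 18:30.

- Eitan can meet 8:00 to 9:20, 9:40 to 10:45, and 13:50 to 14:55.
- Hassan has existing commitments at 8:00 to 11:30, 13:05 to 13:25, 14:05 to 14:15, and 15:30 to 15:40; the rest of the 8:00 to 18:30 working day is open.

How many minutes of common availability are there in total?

Hassan free within 08:00–18:30: 11:30–13:05, 13:25–14:05, 14:15–15:30, 15:40–18:30.
Eitan ∩ Hassan: 13:50–14:05, 14:15–14:55.
Total common minutes: 15 + 40 = 55.

55 minutes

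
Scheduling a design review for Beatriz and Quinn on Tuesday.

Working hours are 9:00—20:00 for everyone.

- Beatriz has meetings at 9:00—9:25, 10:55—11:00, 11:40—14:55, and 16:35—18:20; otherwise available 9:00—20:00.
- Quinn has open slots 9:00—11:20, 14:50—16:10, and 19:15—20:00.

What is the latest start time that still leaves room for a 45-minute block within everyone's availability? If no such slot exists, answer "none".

19:15

Beatriz free within 09:00–20:00: 09:25–10:55, 11:00–11:40, 14:55–16:35, 18:20–20:00.
Beatriz ∩ Quinn: 09:25–10:55, 11:00–11:20, 14:55–16:10, 19:15–20:00.
Windows ≥ 45 min: 09:25–10:55, 14:55–16:10, 19:15–20:00.
Latest start in the last window 19:15–20:00 is 20:00 − 45 min = 19:15.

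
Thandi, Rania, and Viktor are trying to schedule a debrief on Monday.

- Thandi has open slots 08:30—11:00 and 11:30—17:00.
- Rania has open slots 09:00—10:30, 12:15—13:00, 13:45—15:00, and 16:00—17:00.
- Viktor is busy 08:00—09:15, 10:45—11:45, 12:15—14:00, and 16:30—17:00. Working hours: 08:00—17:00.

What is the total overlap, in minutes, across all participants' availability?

165 minutes

Viktor free within 08:00–17:00: 09:15–10:45, 11:45–12:15, 14:00–16:30.
Thandi ∩ Rania: 09:00–10:30, 12:15–13:00, 13:45–15:00, 16:00–17:00.
Thandi ∩ Rania ∩ Viktor: 09:15–10:30, 14:00–15:00, 16:00–16:30.
Total common minutes: 75 + 60 + 30 = 165.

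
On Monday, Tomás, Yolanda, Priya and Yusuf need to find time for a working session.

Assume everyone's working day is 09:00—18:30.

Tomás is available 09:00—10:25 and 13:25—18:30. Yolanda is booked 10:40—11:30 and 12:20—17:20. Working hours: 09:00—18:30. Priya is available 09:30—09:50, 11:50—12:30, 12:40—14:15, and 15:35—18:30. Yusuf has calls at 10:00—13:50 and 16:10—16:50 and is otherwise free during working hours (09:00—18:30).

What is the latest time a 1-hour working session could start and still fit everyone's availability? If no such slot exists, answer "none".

Yolanda free within 09:00–18:30: 09:00–10:40, 11:30–12:20, 17:20–18:30.
Yusuf free within 09:00–18:30: 09:00–10:00, 13:50–16:10, 16:50–18:30.
Tomás ∩ Yolanda: 09:00–10:25, 17:20–18:30.
Tomás ∩ Yolanda ∩ Priya: 09:30–09:50, 17:20–18:30.
Tomás ∩ Yolanda ∩ Priya ∩ Yusuf: 09:30–09:50, 17:20–18:30.
Windows ≥ 60 min: 17:20–18:30.
Latest start in the last window 17:20–18:30 is 18:30 − 60 min = 17:30.

17:30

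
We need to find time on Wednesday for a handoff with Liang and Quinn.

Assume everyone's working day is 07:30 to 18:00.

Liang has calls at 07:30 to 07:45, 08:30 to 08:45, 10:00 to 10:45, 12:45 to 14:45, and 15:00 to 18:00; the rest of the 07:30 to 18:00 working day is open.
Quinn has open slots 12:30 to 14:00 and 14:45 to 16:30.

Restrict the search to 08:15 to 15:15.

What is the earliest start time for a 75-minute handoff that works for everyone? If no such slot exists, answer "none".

Liang free within 07:30–18:00: 07:45–08:30, 08:45–10:00, 10:45–12:45, 14:45–15:00.
Liang ∩ Quinn: 12:30–12:45, 14:45–15:00.
Restricted to 08:15–15:15: 12:30–12:45, 14:45–15:00.
Windows ≥ 75 min: (none).

none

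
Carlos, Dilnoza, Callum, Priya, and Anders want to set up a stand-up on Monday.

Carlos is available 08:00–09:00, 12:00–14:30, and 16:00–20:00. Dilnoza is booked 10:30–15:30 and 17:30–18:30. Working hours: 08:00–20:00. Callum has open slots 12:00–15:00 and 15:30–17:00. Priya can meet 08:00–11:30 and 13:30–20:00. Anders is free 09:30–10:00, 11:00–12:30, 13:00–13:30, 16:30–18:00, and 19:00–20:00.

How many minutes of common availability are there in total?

Dilnoza free within 08:00–20:00: 08:00–10:30, 15:30–17:30, 18:30–20:00.
Carlos ∩ Dilnoza: 08:00–09:00, 16:00–17:30, 18:30–20:00.
Carlos ∩ Dilnoza ∩ Callum: 16:00–17:00.
Carlos ∩ Dilnoza ∩ Callum ∩ Priya: 16:00–17:00.
Carlos ∩ Dilnoza ∩ Callum ∩ Priya ∩ Anders: 16:30–17:00.
Total common minutes: 30.

30 minutes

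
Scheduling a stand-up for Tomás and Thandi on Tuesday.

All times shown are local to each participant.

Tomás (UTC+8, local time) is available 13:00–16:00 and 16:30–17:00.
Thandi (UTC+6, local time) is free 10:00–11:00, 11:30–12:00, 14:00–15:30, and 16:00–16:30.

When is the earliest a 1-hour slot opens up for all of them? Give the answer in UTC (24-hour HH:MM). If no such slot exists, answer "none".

Tomás → UTC: 05:00–08:00, 08:30–09:00.
Thandi → UTC: 04:00–05:00, 05:30–06:00, 08:00–09:30, 10:00–10:30.
Tomás ∩ Thandi: 05:30–06:00, 08:30–09:00.
Windows ≥ 60 min: (none).

none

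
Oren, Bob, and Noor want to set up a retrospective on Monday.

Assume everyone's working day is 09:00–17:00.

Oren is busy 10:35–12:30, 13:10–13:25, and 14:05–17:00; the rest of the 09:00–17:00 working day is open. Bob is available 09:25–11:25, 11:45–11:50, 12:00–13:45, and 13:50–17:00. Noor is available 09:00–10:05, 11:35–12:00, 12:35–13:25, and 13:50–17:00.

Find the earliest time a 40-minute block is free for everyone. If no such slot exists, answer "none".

09:25

Oren free within 09:00–17:00: 09:00–10:35, 12:30–13:10, 13:25–14:05.
Oren ∩ Bob: 09:25–10:35, 12:30–13:10, 13:25–13:45, 13:50–14:05.
Oren ∩ Bob ∩ Noor: 09:25–10:05, 12:35–13:10, 13:50–14:05.
Windows ≥ 40 min: 09:25–10:05.
Earliest such window starts at 09:25.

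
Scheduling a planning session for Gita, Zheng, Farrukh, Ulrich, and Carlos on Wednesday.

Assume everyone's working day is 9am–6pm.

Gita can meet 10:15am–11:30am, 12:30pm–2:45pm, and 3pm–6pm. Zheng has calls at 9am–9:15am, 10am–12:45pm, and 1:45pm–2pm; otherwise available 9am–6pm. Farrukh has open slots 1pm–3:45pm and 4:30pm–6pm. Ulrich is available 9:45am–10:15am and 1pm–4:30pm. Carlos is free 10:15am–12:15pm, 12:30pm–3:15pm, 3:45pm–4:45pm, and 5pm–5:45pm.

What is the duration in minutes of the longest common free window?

45 minutes

Zheng free within 09:00–18:00: 09:15–10:00, 12:45–13:45, 14:00–18:00.
Gita ∩ Zheng: 12:45–13:45, 14:00–14:45, 15:00–18:00.
Gita ∩ Zheng ∩ Farrukh: 13:00–13:45, 14:00–14:45, 15:00–15:45, 16:30–18:00.
Gita ∩ Zheng ∩ Farrukh ∩ Ulrich: 13:00–13:45, 14:00–14:45, 15:00–15:45.
Gita ∩ Zheng ∩ Farrukh ∩ Ulrich ∩ Carlos: 13:00–13:45, 14:00–14:45, 15:00–15:15.
Common window lengths: 45, 45, 15 min; longest is 45.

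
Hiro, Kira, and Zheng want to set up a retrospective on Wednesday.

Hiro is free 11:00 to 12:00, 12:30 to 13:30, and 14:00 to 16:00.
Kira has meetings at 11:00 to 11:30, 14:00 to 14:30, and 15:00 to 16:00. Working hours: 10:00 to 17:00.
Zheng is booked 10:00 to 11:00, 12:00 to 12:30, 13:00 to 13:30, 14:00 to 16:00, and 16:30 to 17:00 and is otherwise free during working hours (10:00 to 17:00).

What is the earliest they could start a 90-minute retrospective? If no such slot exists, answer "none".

Kira free within 10:00–17:00: 10:00–11:00, 11:30–14:00, 14:30–15:00, 16:00–17:00.
Zheng free within 10:00–17:00: 11:00–12:00, 12:30–13:00, 13:30–14:00, 16:00–16:30.
Hiro ∩ Kira: 11:30–12:00, 12:30–13:30, 14:30–15:00.
Hiro ∩ Kira ∩ Zheng: 11:30–12:00, 12:30–13:00.
Windows ≥ 90 min: (none).

none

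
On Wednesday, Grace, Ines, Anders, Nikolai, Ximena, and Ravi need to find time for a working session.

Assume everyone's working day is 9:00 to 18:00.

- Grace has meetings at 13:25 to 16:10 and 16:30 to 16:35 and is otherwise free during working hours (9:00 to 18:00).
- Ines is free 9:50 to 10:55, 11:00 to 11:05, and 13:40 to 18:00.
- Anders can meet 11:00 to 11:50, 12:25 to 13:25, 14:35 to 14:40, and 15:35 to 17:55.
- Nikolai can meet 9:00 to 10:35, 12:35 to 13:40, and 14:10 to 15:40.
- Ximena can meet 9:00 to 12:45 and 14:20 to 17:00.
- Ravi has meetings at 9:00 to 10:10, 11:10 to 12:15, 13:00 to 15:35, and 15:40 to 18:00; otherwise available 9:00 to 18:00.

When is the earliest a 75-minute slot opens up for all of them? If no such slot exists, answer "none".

Grace free within 09:00–18:00: 09:00–13:25, 16:10–16:30, 16:35–18:00.
Ravi free within 09:00–18:00: 10:10–11:10, 12:15–13:00, 15:35–15:40.
Grace ∩ Ines: 09:50–10:55, 11:00–11:05, 16:10–16:30, 16:35–18:00.
Grace ∩ Ines ∩ Anders: 11:00–11:05, 16:10–16:30, 16:35–17:55.
Grace ∩ Ines ∩ Anders ∩ Nikolai: (none).
Grace ∩ Ines ∩ Anders ∩ Nikolai ∩ Ximena: (none).
Grace ∩ Ines ∩ Anders ∩ Nikolai ∩ Ximena ∩ Ravi: (none).
Windows ≥ 75 min: (none).

none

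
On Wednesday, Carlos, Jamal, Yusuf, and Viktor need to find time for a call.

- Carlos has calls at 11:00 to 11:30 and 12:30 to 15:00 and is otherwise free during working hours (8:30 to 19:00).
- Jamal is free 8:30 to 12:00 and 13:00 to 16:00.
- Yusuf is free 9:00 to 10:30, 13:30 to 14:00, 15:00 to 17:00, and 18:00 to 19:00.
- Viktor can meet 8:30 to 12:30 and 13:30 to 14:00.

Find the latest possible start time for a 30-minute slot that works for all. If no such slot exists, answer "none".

Carlos free within 08:30–19:00: 08:30–11:00, 11:30–12:30, 15:00–19:00.
Carlos ∩ Jamal: 08:30–11:00, 11:30–12:00, 15:00–16:00.
Carlos ∩ Jamal ∩ Yusuf: 09:00–10:30, 15:00–16:00.
Carlos ∩ Jamal ∩ Yusuf ∩ Viktor: 09:00–10:30.
Windows ≥ 30 min: 09:00–10:30.
Latest start in the last window 09:00–10:30 is 10:30 − 30 min = 10:00.

10:00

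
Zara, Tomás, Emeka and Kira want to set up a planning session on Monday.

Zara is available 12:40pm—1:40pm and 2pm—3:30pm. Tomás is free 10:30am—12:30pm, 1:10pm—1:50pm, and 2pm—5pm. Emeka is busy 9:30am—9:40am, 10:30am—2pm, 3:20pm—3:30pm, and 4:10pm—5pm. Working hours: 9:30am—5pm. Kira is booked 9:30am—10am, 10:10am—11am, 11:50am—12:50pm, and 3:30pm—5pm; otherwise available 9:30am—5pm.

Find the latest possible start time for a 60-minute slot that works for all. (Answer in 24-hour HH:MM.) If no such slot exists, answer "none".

14:20

Emeka free within 09:30–17:00: 09:40–10:30, 14:00–15:20, 15:30–16:10.
Kira free within 09:30–17:00: 10:00–10:10, 11:00–11:50, 12:50–15:30.
Zara ∩ Tomás: 13:10–13:40, 14:00–15:30.
Zara ∩ Tomás ∩ Emeka: 14:00–15:20.
Zara ∩ Tomás ∩ Emeka ∩ Kira: 14:00–15:20.
Windows ≥ 60 min: 14:00–15:20.
Latest start in the last window 14:00–15:20 is 15:20 − 60 min = 14:20.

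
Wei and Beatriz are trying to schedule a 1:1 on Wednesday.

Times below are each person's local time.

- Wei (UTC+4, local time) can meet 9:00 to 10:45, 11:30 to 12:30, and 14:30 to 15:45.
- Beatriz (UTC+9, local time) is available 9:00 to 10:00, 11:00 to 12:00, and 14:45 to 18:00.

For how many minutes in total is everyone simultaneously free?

120 minutes

Wei → UTC: 05:00–06:45, 07:30–08:30, 10:30–11:45.
Beatriz → UTC: 00:00–01:00, 02:00–03:00, 05:45–09:00.
Wei ∩ Beatriz: 05:45–06:45, 07:30–08:30.
Total common minutes: 60 + 60 = 120.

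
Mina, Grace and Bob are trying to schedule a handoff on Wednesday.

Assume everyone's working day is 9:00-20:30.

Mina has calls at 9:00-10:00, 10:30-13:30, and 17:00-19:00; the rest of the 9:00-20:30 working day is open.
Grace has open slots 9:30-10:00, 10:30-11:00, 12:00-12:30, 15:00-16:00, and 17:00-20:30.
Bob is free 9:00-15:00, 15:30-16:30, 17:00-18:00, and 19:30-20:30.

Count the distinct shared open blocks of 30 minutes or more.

2

Mina free within 09:00–20:30: 10:00–10:30, 13:30–17:00, 19:00–20:30.
Mina ∩ Grace: 15:00–16:00, 19:00–20:30.
Mina ∩ Grace ∩ Bob: 15:30–16:00, 19:30–20:30.
Windows ≥ 30 min: 15:30–16:00, 19:30–20:30.
That's 2 windows.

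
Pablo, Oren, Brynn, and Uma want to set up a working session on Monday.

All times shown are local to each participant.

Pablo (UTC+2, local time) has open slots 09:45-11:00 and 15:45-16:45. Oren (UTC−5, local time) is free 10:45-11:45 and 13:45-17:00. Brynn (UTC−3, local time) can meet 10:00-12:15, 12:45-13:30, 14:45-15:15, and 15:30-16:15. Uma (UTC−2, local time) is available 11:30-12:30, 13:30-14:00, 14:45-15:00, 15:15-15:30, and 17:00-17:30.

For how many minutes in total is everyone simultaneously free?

0 minutes

Pablo → UTC: 07:45–09:00, 13:45–14:45.
Oren → UTC: 15:45–16:45, 18:45–22:00.
Brynn → UTC: 13:00–15:15, 15:45–16:30, 17:45–18:15, 18:30–19:15.
Uma → UTC: 13:30–14:30, 15:30–16:00, 16:45–17:00, 17:15–17:30, 19:00–19:30.
Pablo ∩ Oren: (none).
Pablo ∩ Oren ∩ Brynn: (none).
Pablo ∩ Oren ∩ Brynn ∩ Uma: (none).
Total common minutes: 0.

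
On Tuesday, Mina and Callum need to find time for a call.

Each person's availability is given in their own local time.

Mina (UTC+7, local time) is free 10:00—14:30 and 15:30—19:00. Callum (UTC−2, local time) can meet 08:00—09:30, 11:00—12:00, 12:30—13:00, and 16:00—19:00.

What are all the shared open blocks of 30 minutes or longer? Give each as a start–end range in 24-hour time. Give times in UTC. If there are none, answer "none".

Mina → UTC: 03:00–07:30, 08:30–12:00.
Callum → UTC: 10:00–11:30, 13:00–14:00, 14:30–15:00, 18:00–21:00.
Mina ∩ Callum: 10:00–11:30.
Windows ≥ 30 min: 10:00–11:30.

10:00–11:30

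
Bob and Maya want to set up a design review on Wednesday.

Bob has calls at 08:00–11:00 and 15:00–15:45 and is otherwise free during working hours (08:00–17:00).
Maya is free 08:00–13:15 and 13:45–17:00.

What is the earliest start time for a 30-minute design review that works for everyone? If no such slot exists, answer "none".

11:00

Bob free within 08:00–17:00: 11:00–15:00, 15:45–17:00.
Bob ∩ Maya: 11:00–13:15, 13:45–15:00, 15:45–17:00.
Windows ≥ 30 min: 11:00–13:15, 13:45–15:00, 15:45–17:00.
Earliest such window starts at 11:00.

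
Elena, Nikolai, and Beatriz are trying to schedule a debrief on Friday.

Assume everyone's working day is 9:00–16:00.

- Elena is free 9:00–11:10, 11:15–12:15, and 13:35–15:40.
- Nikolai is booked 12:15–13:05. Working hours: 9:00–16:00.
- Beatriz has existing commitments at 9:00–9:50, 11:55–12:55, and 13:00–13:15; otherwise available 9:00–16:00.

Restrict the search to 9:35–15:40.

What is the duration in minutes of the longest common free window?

Nikolai free within 09:00–16:00: 09:00–12:15, 13:05–16:00.
Beatriz free within 09:00–16:00: 09:50–11:55, 12:55–13:00, 13:15–16:00.
Elena ∩ Nikolai: 09:00–11:10, 11:15–12:15, 13:35–15:40.
Elena ∩ Nikolai ∩ Beatriz: 09:50–11:10, 11:15–11:55, 13:35–15:40.
Restricted to 09:35–15:40: 09:50–11:10, 11:15–11:55, 13:35–15:40.
Common window lengths: 80, 40, 125 min; longest is 125.

125 minutes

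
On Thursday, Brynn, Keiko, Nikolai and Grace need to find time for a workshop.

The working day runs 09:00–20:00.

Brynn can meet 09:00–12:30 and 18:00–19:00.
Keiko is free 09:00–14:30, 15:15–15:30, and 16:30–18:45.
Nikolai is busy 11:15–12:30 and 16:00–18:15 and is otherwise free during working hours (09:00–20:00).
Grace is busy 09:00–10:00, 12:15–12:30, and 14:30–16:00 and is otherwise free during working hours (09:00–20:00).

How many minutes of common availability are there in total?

105 minutes

Nikolai free within 09:00–20:00: 09:00–11:15, 12:30–16:00, 18:15–20:00.
Grace free within 09:00–20:00: 10:00–12:15, 12:30–14:30, 16:00–20:00.
Brynn ∩ Keiko: 09:00–12:30, 18:00–18:45.
Brynn ∩ Keiko ∩ Nikolai: 09:00–11:15, 18:15–18:45.
Brynn ∩ Keiko ∩ Nikolai ∩ Grace: 10:00–11:15, 18:15–18:45.
Total common minutes: 75 + 30 = 105.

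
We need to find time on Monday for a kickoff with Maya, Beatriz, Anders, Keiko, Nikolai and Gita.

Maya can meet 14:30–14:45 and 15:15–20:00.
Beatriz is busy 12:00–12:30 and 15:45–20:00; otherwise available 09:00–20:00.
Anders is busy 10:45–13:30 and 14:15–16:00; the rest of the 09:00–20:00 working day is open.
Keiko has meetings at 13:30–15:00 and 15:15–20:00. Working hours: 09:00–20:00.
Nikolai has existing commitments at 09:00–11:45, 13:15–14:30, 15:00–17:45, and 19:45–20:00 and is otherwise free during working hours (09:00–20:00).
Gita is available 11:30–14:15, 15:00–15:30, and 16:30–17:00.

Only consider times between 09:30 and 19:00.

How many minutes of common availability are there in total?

0 minutes

Beatriz free within 09:00–20:00: 09:00–12:00, 12:30–15:45.
Anders free within 09:00–20:00: 09:00–10:45, 13:30–14:15, 16:00–20:00.
Keiko free within 09:00–20:00: 09:00–13:30, 15:00–15:15.
Nikolai free within 09:00–20:00: 11:45–13:15, 14:30–15:00, 17:45–19:45.
Maya ∩ Beatriz: 14:30–14:45, 15:15–15:45.
Maya ∩ Beatriz ∩ Anders: (none).
Maya ∩ Beatriz ∩ Anders ∩ Keiko: (none).
Maya ∩ Beatriz ∩ Anders ∩ Keiko ∩ Nikolai: (none).
Maya ∩ Beatriz ∩ Anders ∩ Keiko ∩ Nikolai ∩ Gita: (none).
Restricted to 09:30–19:00: (none).
Total common minutes: 0.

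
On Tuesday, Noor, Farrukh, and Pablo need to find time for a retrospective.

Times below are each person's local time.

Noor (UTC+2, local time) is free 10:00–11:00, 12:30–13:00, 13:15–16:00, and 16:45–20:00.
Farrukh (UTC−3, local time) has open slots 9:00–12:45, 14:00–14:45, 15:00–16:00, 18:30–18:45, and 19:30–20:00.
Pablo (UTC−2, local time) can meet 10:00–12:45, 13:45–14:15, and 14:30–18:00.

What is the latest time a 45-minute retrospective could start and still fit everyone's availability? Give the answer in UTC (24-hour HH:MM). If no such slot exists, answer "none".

17:00

Noor → UTC: 08:00–09:00, 10:30–11:00, 11:15–14:00, 14:45–18:00.
Farrukh → UTC: 12:00–15:45, 17:00–17:45, 18:00–19:00, 21:30–21:45, 22:30–23:00.
Pablo → UTC: 12:00–14:45, 15:45–16:15, 16:30–20:00.
Noor ∩ Farrukh: 12:00–14:00, 14:45–15:45, 17:00–17:45.
Noor ∩ Farrukh ∩ Pablo: 12:00–14:00, 17:00–17:45.
Windows ≥ 45 min: 12:00–14:00, 17:00–17:45.
Latest start in the last window 17:00–17:45 is 17:45 − 45 min = 17:00.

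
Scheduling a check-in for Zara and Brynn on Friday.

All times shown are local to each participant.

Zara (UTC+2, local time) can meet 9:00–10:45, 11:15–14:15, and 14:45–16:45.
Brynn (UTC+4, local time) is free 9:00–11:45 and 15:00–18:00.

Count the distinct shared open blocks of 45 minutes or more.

Zara → UTC: 07:00–08:45, 09:15–12:15, 12:45–14:45.
Brynn → UTC: 05:00–07:45, 11:00–14:00.
Zara ∩ Brynn: 07:00–07:45, 11:00–12:15, 12:45–14:00.
Windows ≥ 45 min: 07:00–07:45, 11:00–12:15, 12:45–14:00.
That's 3 windows.

3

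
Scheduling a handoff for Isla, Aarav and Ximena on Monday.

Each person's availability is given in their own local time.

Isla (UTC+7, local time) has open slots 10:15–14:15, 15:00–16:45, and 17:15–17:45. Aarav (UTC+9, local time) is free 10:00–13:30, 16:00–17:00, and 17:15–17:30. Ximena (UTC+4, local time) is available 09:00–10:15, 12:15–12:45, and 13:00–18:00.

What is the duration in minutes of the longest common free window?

15 minutes

Isla → UTC: 03:15–07:15, 08:00–09:45, 10:15–10:45.
Aarav → UTC: 01:00–04:30, 07:00–08:00, 08:15–08:30.
Ximena → UTC: 05:00–06:15, 08:15–08:45, 09:00–14:00.
Isla ∩ Aarav: 03:15–04:30, 07:00–07:15, 08:15–08:30.
Isla ∩ Aarav ∩ Ximena: 08:15–08:30.
Single common window of 15 minutes.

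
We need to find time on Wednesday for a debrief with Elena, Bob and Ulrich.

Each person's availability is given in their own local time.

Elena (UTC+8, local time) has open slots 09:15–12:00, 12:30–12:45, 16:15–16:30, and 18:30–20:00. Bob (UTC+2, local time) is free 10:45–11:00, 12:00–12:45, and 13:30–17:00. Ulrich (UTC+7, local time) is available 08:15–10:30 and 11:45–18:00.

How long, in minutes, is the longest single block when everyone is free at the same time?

15 minutes

Elena → UTC: 01:15–04:00, 04:30–04:45, 08:15–08:30, 10:30–12:00.
Bob → UTC: 08:45–09:00, 10:00–10:45, 11:30–15:00.
Ulrich → UTC: 01:15–03:30, 04:45–11:00.
Elena ∩ Bob: 10:30–10:45, 11:30–12:00.
Elena ∩ Bob ∩ Ulrich: 10:30–10:45.
Single common window of 15 minutes.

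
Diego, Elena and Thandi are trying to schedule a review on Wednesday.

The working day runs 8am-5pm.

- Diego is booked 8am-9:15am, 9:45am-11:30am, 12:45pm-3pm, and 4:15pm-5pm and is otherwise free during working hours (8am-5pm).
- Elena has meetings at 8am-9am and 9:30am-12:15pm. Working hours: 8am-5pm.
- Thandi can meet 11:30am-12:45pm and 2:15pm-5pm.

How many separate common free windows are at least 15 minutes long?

Diego free within 08:00–17:00: 09:15–09:45, 11:30–12:45, 15:00–16:15.
Elena free within 08:00–17:00: 09:00–09:30, 12:15–17:00.
Diego ∩ Elena: 09:15–09:30, 12:15–12:45, 15:00–16:15.
Diego ∩ Elena ∩ Thandi: 12:15–12:45, 15:00–16:15.
Windows ≥ 15 min: 12:15–12:45, 15:00–16:15.
That's 2 windows.

2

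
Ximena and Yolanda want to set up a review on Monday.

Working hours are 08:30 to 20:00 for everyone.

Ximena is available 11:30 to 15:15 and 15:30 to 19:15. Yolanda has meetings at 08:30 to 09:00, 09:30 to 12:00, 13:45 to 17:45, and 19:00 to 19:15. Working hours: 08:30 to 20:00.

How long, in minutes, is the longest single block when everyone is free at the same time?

Yolanda free within 08:30–20:00: 09:00–09:30, 12:00–13:45, 17:45–19:00, 19:15–20:00.
Ximena ∩ Yolanda: 12:00–13:45, 17:45–19:00.
Common window lengths: 105, 75 min; longest is 105.

105 minutes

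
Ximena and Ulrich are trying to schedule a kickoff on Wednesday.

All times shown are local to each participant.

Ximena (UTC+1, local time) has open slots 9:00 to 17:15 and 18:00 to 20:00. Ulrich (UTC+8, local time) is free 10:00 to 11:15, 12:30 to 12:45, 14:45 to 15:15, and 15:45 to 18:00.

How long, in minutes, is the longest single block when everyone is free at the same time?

120 minutes

Ximena → UTC: 08:00–16:15, 17:00–19:00.
Ulrich → UTC: 02:00–03:15, 04:30–04:45, 06:45–07:15, 07:45–10:00.
Ximena ∩ Ulrich: 08:00–10:00.
Single common window of 120 minutes.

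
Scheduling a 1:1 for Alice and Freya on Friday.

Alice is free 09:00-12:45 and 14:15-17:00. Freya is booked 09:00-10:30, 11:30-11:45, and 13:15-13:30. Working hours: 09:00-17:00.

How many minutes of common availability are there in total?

Freya free within 09:00–17:00: 10:30–11:30, 11:45–13:15, 13:30–17:00.
Alice ∩ Freya: 10:30–11:30, 11:45–12:45, 14:15–17:00.
Total common minutes: 60 + 60 + 165 = 285.

285 minutes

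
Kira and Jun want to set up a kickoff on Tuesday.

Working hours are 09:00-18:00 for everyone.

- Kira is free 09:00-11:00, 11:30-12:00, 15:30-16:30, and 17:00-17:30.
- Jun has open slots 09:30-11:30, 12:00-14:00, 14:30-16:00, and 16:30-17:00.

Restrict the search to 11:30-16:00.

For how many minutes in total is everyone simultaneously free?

Kira ∩ Jun: 09:30–11:00, 15:30–16:00.
Restricted to 11:30–16:00: 15:30–16:00.
Total common minutes: 30.

30 minutes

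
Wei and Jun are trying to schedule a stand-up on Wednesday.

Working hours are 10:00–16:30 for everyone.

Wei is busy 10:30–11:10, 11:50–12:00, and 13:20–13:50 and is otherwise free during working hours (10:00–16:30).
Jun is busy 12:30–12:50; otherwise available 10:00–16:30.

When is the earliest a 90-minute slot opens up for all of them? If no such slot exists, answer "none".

13:50

Wei free within 10:00–16:30: 10:00–10:30, 11:10–11:50, 12:00–13:20, 13:50–16:30.
Jun free within 10:00–16:30: 10:00–12:30, 12:50–16:30.
Wei ∩ Jun: 10:00–10:30, 11:10–11:50, 12:00–12:30, 12:50–13:20, 13:50–16:30.
Windows ≥ 90 min: 13:50–16:30.
Earliest such window starts at 13:50.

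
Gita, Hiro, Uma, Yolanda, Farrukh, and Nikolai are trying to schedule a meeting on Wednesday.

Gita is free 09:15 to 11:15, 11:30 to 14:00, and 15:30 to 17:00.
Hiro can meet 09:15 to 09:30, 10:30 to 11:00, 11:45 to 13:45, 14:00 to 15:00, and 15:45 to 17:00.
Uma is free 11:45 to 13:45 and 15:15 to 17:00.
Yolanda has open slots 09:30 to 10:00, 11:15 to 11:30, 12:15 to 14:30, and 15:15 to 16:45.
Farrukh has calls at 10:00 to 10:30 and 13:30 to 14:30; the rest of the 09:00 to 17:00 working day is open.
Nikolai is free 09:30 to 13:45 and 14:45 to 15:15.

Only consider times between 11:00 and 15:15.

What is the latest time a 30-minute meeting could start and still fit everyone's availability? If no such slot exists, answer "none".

Farrukh free within 09:00–17:00: 09:00–10:00, 10:30–13:30, 14:30–17:00.
Gita ∩ Hiro: 09:15–09:30, 10:30–11:00, 11:45–13:45, 15:45–17:00.
Gita ∩ Hiro ∩ Uma: 11:45–13:45, 15:45–17:00.
Gita ∩ Hiro ∩ Uma ∩ Yolanda: 12:15–13:45, 15:45–16:45.
Gita ∩ Hiro ∩ Uma ∩ Yolanda ∩ Farrukh: 12:15–13:30, 15:45–16:45.
Gita ∩ Hiro ∩ Uma ∩ Yolanda ∩ Farrukh ∩ Nikolai: 12:15–13:30.
Restricted to 11:00–15:15: 12:15–13:30.
Windows ≥ 30 min: 12:15–13:30.
Latest start in the last window 12:15–13:30 is 13:30 − 30 min = 13:00.

13:00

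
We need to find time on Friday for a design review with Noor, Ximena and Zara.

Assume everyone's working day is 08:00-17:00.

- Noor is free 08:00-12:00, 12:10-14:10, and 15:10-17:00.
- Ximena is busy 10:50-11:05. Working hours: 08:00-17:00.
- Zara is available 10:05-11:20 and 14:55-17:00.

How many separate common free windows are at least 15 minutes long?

3

Ximena free within 08:00–17:00: 08:00–10:50, 11:05–17:00.
Noor ∩ Ximena: 08:00–10:50, 11:05–12:00, 12:10–14:10, 15:10–17:00.
Noor ∩ Ximena ∩ Zara: 10:05–10:50, 11:05–11:20, 15:10–17:00.
Windows ≥ 15 min: 10:05–10:50, 11:05–11:20, 15:10–17:00.
That's 3 windows.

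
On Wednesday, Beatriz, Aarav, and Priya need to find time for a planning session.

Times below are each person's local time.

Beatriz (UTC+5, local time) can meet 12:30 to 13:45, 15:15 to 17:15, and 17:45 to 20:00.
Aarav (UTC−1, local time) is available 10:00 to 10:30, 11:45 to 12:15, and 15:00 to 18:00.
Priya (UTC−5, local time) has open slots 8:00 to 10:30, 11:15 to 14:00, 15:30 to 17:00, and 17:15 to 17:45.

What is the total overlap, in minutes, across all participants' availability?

15 minutes

Beatriz → UTC: 07:30–08:45, 10:15–12:15, 12:45–15:00.
Aarav → UTC: 11:00–11:30, 12:45–13:15, 16:00–19:00.
Priya → UTC: 13:00–15:30, 16:15–19:00, 20:30–22:00, 22:15–22:45.
Beatriz ∩ Aarav: 11:00–11:30, 12:45–13:15.
Beatriz ∩ Aarav ∩ Priya: 13:00–13:15.
Total common minutes: 15.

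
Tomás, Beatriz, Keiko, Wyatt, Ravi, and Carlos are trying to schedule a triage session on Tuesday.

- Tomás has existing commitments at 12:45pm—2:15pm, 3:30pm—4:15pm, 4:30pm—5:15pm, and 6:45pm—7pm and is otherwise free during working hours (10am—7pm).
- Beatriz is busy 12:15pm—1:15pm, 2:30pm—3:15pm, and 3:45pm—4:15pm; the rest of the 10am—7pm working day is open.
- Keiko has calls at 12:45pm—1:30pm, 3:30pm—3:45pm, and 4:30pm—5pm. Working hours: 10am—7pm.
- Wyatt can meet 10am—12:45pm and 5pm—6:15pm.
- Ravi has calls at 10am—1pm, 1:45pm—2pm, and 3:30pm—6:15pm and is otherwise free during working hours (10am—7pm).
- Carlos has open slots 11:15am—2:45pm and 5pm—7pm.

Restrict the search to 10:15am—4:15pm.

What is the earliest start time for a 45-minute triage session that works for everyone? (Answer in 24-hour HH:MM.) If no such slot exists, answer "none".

Tomás free within 10:00–19:00: 10:00–12:45, 14:15–15:30, 16:15–16:30, 17:15–18:45.
Beatriz free within 10:00–19:00: 10:00–12:15, 13:15–14:30, 15:15–15:45, 16:15–19:00.
Keiko free within 10:00–19:00: 10:00–12:45, 13:30–15:30, 15:45–16:30, 17:00–19:00.
Ravi free within 10:00–19:00: 13:00–13:45, 14:00–15:30, 18:15–19:00.
Tomás ∩ Beatriz: 10:00–12:15, 14:15–14:30, 15:15–15:30, 16:15–16:30, 17:15–18:45.
Tomás ∩ Beatriz ∩ Keiko: 10:00–12:15, 14:15–14:30, 15:15–15:30, 16:15–16:30, 17:15–18:45.
Tomás ∩ Beatriz ∩ Keiko ∩ Wyatt: 10:00–12:15, 17:15–18:15.
Tomás ∩ Beatriz ∩ Keiko ∩ Wyatt ∩ Ravi: (none).
Tomás ∩ Beatriz ∩ Keiko ∩ Wyatt ∩ Ravi ∩ Carlos: (none).
Restricted to 10:15–16:15: (none).
Windows ≥ 45 min: (none).

none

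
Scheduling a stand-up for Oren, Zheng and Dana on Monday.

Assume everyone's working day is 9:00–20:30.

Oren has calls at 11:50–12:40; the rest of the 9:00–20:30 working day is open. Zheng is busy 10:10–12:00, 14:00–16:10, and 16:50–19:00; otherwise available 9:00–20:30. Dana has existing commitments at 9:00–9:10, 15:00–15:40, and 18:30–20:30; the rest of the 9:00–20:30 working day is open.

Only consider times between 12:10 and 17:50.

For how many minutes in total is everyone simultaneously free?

Oren free within 09:00–20:30: 09:00–11:50, 12:40–20:30.
Zheng free within 09:00–20:30: 09:00–10:10, 12:00–14:00, 16:10–16:50, 19:00–20:30.
Dana free within 09:00–20:30: 09:10–15:00, 15:40–18:30.
Oren ∩ Zheng: 09:00–10:10, 12:40–14:00, 16:10–16:50, 19:00–20:30.
Oren ∩ Zheng ∩ Dana: 09:10–10:10, 12:40–14:00, 16:10–16:50.
Restricted to 12:10–17:50: 12:40–14:00, 16:10–16:50.
Total common minutes: 80 + 40 = 120.

120 minutes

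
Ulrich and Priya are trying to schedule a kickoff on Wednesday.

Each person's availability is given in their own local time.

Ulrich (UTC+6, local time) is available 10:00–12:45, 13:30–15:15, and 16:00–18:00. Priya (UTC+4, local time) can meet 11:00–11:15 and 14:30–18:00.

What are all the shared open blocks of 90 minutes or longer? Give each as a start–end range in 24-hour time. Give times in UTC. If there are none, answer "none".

Ulrich → UTC: 04:00–06:45, 07:30–09:15, 10:00–12:00.
Priya → UTC: 07:00–07:15, 10:30–14:00.
Ulrich ∩ Priya: 10:30–12:00.
Windows ≥ 90 min: 10:30–12:00.

10:30–12:00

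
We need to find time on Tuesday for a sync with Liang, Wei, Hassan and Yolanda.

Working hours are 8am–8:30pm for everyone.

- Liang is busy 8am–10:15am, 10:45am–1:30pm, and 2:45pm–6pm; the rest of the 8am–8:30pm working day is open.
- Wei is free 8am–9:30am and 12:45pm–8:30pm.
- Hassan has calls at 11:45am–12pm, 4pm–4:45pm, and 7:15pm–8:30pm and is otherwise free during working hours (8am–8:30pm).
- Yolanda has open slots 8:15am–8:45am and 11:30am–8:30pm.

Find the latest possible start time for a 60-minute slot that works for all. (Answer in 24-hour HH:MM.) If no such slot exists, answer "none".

18:15

Liang free within 08:00–20:30: 10:15–10:45, 13:30–14:45, 18:00–20:30.
Hassan free within 08:00–20:30: 08:00–11:45, 12:00–16:00, 16:45–19:15.
Liang ∩ Wei: 13:30–14:45, 18:00–20:30.
Liang ∩ Wei ∩ Hassan: 13:30–14:45, 18:00–19:15.
Liang ∩ Wei ∩ Hassan ∩ Yolanda: 13:30–14:45, 18:00–19:15.
Windows ≥ 60 min: 13:30–14:45, 18:00–19:15.
Latest start in the last window 18:00–19:15 is 19:15 − 60 min = 18:15.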